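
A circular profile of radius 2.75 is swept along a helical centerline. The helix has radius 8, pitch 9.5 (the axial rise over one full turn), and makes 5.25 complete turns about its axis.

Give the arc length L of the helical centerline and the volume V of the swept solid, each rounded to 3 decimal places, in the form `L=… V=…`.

2πR = 2π·8 = 50.265482
per-turn = √(50.265482² + 9.5²) = √(2526.6187 + 90.25) = √2616.8687 = 51.155339
L = 5.25 × 51.155339 = 268.565531
V = π·2.75² × L = 23.758294 × 268.565531 = 6380.658956

L=268.566 V=6380.659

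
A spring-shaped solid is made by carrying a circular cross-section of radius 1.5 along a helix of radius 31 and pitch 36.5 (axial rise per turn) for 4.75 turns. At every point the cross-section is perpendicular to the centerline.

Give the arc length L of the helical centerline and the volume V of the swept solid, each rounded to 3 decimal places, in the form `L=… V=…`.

L=941.303 V=6653.682

2πR = 2π·31 = 194.778745
per-turn = √(194.778745² + 36.5²) = √(37938.7593 + 1332.25) = √39271.0093 = 198.169143
L = 4.75 × 198.169143 = 941.303430
V = π·1.5² × L = 7.068583 × 941.303430 = 6653.681868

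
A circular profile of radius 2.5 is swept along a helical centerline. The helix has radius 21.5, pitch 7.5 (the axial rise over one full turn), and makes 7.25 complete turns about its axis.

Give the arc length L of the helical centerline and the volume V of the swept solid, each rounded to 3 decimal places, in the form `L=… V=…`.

2πR = 2π·21.5 = 135.088484
per-turn = √(135.088484² + 7.5²) = √(18248.8985 + 56.25) = √18305.1485 = 135.296521
L = 7.25 × 135.296521 = 980.899776
V = π·2.5² × L = 19.634954 × 980.899776 = 19259.922058

L=980.900 V=19259.922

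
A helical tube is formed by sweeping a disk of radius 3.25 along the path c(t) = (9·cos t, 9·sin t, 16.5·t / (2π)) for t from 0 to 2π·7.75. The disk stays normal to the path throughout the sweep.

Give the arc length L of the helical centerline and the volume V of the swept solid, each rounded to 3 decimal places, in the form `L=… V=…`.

2πR = 2π·9 = 56.548668
per-turn = √(56.548668² + 16.5²) = √(3197.7518 + 272.25) = √3470.0018 = 58.906721
L = 7.75 × 58.906721 = 456.527091
V = π·3.25² × L = 33.183072 × 456.527091 = 15148.971510

L=456.527 V=15148.972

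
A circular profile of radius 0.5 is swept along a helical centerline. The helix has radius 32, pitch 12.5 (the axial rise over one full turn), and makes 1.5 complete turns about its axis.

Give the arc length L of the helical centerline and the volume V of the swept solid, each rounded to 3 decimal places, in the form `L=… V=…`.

2πR = 2π·32 = 201.061930
per-turn = √(201.061930² + 12.5²) = √(40425.8996 + 156.25) = √40582.1496 = 201.450117
L = 1.5 × 201.450117 = 302.175175
V = π·0.5² × L = 0.785398 × 302.175175 = 237.327828

L=302.175 V=237.328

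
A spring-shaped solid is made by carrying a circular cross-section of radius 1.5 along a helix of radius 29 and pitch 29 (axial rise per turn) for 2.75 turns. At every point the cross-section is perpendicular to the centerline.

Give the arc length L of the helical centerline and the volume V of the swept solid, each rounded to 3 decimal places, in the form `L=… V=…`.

L=507.391 V=3586.533

2πR = 2π·29 = 182.212374
per-turn = √(182.212374² + 29²) = √(33201.3492 + 841) = √34042.3492 = 184.505689
L = 2.75 × 184.505689 = 507.390644
V = π·1.5² × L = 7.068583 × 507.390644 = 3586.533121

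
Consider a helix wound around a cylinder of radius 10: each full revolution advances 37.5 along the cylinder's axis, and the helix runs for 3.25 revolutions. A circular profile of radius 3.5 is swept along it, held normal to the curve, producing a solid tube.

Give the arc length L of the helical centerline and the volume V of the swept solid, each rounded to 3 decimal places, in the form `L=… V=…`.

L=237.808 V=9151.920

2πR = 2π·10 = 62.831853
per-turn = √(62.831853² + 37.5²) = √(3947.8418 + 1406.25) = √5354.0918 = 73.171660
L = 3.25 × 73.171660 = 237.807894
V = π·3.5² × L = 38.484510 × 237.807894 = 9151.920258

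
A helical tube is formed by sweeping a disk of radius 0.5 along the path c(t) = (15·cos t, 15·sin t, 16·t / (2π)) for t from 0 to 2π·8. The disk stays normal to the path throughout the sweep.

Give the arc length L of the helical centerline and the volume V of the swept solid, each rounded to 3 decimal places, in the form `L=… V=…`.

2πR = 2π·15 = 94.247780
per-turn = √(94.247780² + 16²) = √(8882.6440 + 256) = √9138.6440 = 95.596255
L = 8 × 95.596255 = 764.770040
V = π·0.5² × L = 0.785398 × 764.770040 = 600.648985

L=764.770 V=600.649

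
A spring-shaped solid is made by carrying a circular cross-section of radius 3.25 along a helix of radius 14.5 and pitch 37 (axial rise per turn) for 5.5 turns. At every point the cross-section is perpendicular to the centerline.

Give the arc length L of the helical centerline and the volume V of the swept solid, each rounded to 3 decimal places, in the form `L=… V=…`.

L=540.830 V=17946.412

2πR = 2π·14.5 = 91.106187
per-turn = √(91.106187² + 37²) = √(8300.3373 + 1369) = √9669.3373 = 98.332789
L = 5.5 × 98.332789 = 540.830337
V = π·3.25² × L = 33.183072 × 540.830337 = 17946.412229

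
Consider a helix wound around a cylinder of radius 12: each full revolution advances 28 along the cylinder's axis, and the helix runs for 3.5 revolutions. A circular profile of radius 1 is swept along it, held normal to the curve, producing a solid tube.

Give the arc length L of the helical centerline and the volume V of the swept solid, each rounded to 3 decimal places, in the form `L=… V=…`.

L=281.503 V=884.368

2πR = 2π·12 = 75.398224
per-turn = √(75.398224² + 28²) = √(5684.8921 + 784) = √6468.8921 = 80.429423
L = 3.5 × 80.429423 = 281.502982
V = π·1² × L = 3.141593 × 281.502982 = 884.367699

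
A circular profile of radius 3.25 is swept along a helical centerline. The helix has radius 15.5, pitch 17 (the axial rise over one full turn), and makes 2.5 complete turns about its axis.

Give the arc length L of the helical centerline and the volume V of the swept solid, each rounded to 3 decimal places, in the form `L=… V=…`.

2πR = 2π·15.5 = 97.389372
per-turn = √(97.389372² + 17²) = √(9484.6898 + 289) = √9773.6898 = 98.861974
L = 2.5 × 98.861974 = 247.154934
V = π·3.25² × L = 33.183072 × 247.154934 = 8201.360072

L=247.155 V=8201.360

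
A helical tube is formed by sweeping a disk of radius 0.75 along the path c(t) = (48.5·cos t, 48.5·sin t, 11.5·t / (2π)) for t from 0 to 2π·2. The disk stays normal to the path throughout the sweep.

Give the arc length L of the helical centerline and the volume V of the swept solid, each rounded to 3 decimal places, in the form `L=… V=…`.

2πR = 2π·48.5 = 304.734487
per-turn = √(304.734487² + 11.5²) = √(92863.1078 + 132.25) = √92995.3578 = 304.951402
L = 2 × 304.951402 = 609.902805
V = π·0.75² × L = 1.767146 × 609.902805 = 1077.787221

L=609.903 V=1077.787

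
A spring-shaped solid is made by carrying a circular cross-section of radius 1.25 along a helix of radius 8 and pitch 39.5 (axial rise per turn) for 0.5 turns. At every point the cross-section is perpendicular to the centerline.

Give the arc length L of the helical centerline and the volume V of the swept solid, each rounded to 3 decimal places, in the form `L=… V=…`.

2πR = 2π·8 = 50.265482
per-turn = √(50.265482² + 39.5²) = √(2526.6187 + 1560.25) = √4086.8687 = 63.928622
L = 0.5 × 63.928622 = 31.964311
V = π·1.25² × L = 4.908739 × 31.964311 = 156.904445

L=31.964 V=156.904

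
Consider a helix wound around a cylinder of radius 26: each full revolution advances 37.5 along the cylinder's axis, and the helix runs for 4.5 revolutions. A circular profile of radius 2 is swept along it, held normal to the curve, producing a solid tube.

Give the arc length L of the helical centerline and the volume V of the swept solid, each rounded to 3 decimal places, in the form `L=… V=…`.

2πR = 2π·26 = 163.362818
per-turn = √(163.362818² + 37.5²) = √(26687.4103 + 1406.25) = √28093.6603 = 167.611635
L = 4.5 × 167.611635 = 754.252359
V = π·2² × L = 12.566371 × 754.252359 = 9478.214680

L=754.252 V=9478.215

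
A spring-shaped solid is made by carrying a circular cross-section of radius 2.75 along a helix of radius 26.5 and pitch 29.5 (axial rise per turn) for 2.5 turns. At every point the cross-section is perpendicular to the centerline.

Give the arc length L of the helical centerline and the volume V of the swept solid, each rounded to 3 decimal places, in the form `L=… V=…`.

2πR = 2π·26.5 = 166.504411
per-turn = √(166.504411² + 29.5²) = √(27723.7188 + 870.25) = √28593.9688 = 169.097513
L = 2.5 × 169.097513 = 422.743781
V = π·2.75² × L = 23.758294 × 422.743781 = 10043.671234

L=422.744 V=10043.671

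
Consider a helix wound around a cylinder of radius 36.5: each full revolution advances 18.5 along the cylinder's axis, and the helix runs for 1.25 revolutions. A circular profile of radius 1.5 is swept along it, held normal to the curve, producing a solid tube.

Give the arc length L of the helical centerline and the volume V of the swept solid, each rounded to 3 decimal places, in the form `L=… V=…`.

L=287.602 V=2032.935

2πR = 2π·36.5 = 229.336264
per-turn = √(229.336264² + 18.5²) = √(52595.1219 + 342.25) = √52937.3719 = 230.081229
L = 1.25 × 230.081229 = 287.601536
V = π·1.5² × L = 7.068583 × 287.601536 = 2032.935464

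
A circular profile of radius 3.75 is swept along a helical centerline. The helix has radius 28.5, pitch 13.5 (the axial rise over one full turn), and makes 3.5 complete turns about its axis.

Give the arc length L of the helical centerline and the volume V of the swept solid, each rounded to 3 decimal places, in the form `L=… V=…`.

L=628.526 V=27767.440

2πR = 2π·28.5 = 179.070781
per-turn = √(179.070781² + 13.5²) = √(32066.3447 + 182.25) = √32248.5947 = 179.578937
L = 3.5 × 179.578937 = 628.526280
V = π·3.75² × L = 44.178647 × 628.526280 = 27767.440475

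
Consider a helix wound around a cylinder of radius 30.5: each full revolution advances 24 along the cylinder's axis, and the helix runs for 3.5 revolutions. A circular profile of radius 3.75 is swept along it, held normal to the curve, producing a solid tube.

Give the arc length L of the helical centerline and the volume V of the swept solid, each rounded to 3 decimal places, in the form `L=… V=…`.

L=675.970 V=29863.418

2πR = 2π·30.5 = 191.637152
per-turn = √(191.637152² + 24²) = √(36724.7980 + 576) = √37300.7980 = 193.134145
L = 3.5 × 193.134145 = 675.969508
V = π·3.75² × L = 44.178647 × 675.969508 = 29863.418050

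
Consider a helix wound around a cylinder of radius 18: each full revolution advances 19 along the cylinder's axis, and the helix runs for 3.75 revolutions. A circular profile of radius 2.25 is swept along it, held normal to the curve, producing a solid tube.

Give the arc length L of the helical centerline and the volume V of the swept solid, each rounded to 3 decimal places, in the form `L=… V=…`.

L=430.058 V=6839.781

2πR = 2π·18 = 113.097336
per-turn = √(113.097336² + 19²) = √(12791.0073 + 361) = √13152.0073 = 114.682201
L = 3.75 × 114.682201 = 430.058255
V = π·2.25² × L = 15.904313 × 430.058255 = 6839.781014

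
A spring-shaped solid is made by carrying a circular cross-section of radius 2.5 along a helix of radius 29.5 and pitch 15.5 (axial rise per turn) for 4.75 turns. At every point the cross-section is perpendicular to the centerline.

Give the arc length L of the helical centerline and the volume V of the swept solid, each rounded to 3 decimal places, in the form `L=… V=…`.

L=883.504 V=17347.568

2πR = 2π·29.5 = 185.353967
per-turn = √(185.353967² + 15.5²) = √(34356.0929 + 240.25) = √34596.3429 = 186.000922
L = 4.75 × 186.000922 = 883.504379
V = π·2.5² × L = 19.634954 × 883.504379 = 17347.567909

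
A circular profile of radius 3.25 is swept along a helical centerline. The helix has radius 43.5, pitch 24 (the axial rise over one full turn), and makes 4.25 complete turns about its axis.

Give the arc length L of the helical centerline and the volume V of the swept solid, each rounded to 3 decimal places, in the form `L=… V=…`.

2πR = 2π·43.5 = 273.318561
per-turn = √(273.318561² + 24²) = √(74703.0357 + 576) = √75279.0357 = 274.370253
L = 4.25 × 274.370253 = 1166.073575
V = π·3.25² × L = 33.183072 × 1166.073575 = 38693.903870

L=1166.074 V=38693.904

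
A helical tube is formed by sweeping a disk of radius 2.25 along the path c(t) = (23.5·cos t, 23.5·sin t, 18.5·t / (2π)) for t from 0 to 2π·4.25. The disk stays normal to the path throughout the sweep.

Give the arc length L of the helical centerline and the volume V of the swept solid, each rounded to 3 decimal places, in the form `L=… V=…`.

2πR = 2π·23.5 = 147.654855
per-turn = √(147.654855² + 18.5²) = √(21801.9561 + 342.25) = √22144.2061 = 148.809294
L = 4.25 × 148.809294 = 632.439502
V = π·2.25² × L = 15.904313 × 632.439502 = 10058.515665

L=632.440 V=10058.516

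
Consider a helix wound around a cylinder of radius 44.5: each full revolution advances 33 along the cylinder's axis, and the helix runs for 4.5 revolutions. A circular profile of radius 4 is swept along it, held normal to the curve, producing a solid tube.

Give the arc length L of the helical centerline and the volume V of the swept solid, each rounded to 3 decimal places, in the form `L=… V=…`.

L=1266.941 V=63683.396

2πR = 2π·44.5 = 279.601746
per-turn = √(279.601746² + 33²) = √(78177.1365 + 1089) = √79266.1365 = 281.542424
L = 4.5 × 281.542424 = 1266.940908
V = π·4² × L = 50.265482 × 1266.940908 = 63683.395965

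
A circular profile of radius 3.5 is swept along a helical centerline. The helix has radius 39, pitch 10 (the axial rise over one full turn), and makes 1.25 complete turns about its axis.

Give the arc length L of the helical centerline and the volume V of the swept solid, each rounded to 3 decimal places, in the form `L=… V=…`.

L=306.560 V=11797.820

2πR = 2π·39 = 245.044227
per-turn = √(245.044227² + 10²) = √(60046.6732 + 100) = √60146.6732 = 245.248187
L = 1.25 × 245.248187 = 306.560234
V = π·3.5² × L = 38.484510 × 306.560234 = 11797.820378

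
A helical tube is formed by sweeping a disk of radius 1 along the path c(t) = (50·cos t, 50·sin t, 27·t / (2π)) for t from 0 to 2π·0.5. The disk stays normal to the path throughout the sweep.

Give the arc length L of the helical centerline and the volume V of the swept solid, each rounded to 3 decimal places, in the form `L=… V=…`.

L=157.659 V=495.299

2πR = 2π·50 = 314.159265
per-turn = √(314.159265² + 27²) = √(98696.0440 + 729) = √99425.0440 = 315.317370
L = 0.5 × 315.317370 = 157.658685
V = π·1² × L = 3.141593 × 157.658685 = 495.299367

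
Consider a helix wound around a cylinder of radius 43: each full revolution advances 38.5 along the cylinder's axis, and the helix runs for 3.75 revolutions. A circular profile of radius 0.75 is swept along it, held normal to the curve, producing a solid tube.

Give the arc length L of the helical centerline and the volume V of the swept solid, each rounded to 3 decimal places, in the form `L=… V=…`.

2πR = 2π·43 = 270.176968
per-turn = √(270.176968² + 38.5²) = √(72995.5942 + 1482.25) = √74477.8442 = 272.906292
L = 3.75 × 272.906292 = 1023.398595
V = π·0.75² × L = 1.767146 × 1023.398595 = 1808.494597

L=1023.399 V=1808.495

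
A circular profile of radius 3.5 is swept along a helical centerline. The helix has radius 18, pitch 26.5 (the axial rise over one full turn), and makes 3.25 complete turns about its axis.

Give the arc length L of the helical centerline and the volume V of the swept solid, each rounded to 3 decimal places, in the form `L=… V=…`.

2πR = 2π·18 = 113.097336
per-turn = √(113.097336² + 26.5²) = √(12791.0073 + 702.25) = √13493.2573 = 116.160481
L = 3.25 × 116.160481 = 377.521563
V = π·3.5² × L = 38.484510 × 377.521563 = 14528.732356

L=377.522 V=14528.732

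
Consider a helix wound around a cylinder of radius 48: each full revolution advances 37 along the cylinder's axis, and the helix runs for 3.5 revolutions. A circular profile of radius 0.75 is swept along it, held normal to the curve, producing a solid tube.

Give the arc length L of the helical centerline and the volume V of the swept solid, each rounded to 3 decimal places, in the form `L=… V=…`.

2πR = 2π·48 = 301.592895
per-turn = √(301.592895² + 37²) = √(90958.2742 + 1369) = √92327.2742 = 303.854034
L = 3.5 × 303.854034 = 1063.489120
V = π·0.75² × L = 1.767146 × 1063.489120 = 1879.340404

L=1063.489 V=1879.340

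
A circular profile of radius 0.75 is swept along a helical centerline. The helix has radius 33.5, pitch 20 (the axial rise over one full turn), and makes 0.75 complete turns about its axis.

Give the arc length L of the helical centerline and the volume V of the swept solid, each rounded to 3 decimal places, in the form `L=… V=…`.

2πR = 2π·33.5 = 210.486708
per-turn = √(210.486708² + 20²) = √(44304.6542 + 400) = √44704.6542 = 211.434752
L = 0.75 × 211.434752 = 158.576064
V = π·0.75² × L = 1.767146 × 158.576064 = 280.227036

L=158.576 V=280.227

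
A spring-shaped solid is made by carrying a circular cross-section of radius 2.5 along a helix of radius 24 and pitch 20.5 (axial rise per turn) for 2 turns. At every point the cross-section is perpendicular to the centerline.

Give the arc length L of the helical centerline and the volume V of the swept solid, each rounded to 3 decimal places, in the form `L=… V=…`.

L=304.367 V=5976.232

2πR = 2π·24 = 150.796447
per-turn = √(150.796447² + 20.5²) = √(22739.5685 + 420.25) = √23159.8185 = 152.183503
L = 2 × 152.183503 = 304.367006
V = π·2.5² × L = 19.634954 × 304.367006 = 5976.232182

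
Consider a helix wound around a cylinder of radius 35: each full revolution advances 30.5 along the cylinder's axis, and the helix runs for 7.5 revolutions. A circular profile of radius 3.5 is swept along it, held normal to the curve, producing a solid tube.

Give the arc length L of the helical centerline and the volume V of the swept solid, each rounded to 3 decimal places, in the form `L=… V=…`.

L=1665.124 V=64081.462

2πR = 2π·35 = 219.911486
per-turn = √(219.911486² + 30.5²) = √(48361.0616 + 930.25) = √49291.3116 = 222.016467
L = 7.5 × 222.016467 = 1665.123502
V = π·3.5² × L = 38.484510 × 1665.123502 = 64081.462059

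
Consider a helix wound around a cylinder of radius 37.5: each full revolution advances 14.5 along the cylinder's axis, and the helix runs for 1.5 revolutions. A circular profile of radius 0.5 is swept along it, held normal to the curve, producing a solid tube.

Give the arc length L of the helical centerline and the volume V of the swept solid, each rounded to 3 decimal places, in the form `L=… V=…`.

L=354.098 V=278.108

2πR = 2π·37.5 = 235.619449
per-turn = √(235.619449² + 14.5²) = √(55516.5248 + 210.25) = √55726.7748 = 236.065192
L = 1.5 × 236.065192 = 354.097788
V = π·0.5² × L = 0.785398 × 354.097788 = 278.107752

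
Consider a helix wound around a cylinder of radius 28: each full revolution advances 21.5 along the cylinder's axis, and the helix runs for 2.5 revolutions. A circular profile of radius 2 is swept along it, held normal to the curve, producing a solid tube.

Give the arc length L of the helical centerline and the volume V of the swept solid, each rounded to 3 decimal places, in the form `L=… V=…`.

2πR = 2π·28 = 175.929189
per-turn = √(175.929189² + 21.5²) = √(30951.0794 + 462.25) = √31413.3294 = 177.238059
L = 2.5 × 177.238059 = 443.095146
V = π·2² × L = 12.566371 × 443.095146 = 5568.097827

L=443.095 V=5568.098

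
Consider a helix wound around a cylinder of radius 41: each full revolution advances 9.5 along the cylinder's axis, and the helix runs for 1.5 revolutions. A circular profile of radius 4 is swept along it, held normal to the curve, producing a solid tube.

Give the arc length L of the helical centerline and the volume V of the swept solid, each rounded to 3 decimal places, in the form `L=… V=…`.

L=386.679 V=19436.584

2πR = 2π·41 = 257.610598
per-turn = √(257.610598² + 9.5²) = √(66363.2200 + 90.25) = √66453.4700 = 257.785706
L = 1.5 × 257.785706 = 386.678558
V = π·4² × L = 50.265482 × 386.678558 = 19436.584291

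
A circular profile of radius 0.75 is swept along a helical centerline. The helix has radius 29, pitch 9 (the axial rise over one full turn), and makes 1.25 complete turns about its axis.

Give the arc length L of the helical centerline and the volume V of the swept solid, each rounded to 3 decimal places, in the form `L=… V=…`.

L=228.043 V=402.985

2πR = 2π·29 = 182.212374
per-turn = √(182.212374² + 9²) = √(33201.3492 + 81) = √33282.3492 = 182.434507
L = 1.25 × 182.434507 = 228.043133
V = π·0.75² × L = 1.767146 × 228.043133 = 402.985481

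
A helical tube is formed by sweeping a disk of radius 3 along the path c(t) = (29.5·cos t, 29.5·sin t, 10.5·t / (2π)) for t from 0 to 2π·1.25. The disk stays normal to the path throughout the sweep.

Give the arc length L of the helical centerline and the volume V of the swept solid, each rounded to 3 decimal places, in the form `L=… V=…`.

2πR = 2π·29.5 = 185.353967
per-turn = √(185.353967² + 10.5²) = √(34356.0929 + 110.25) = √34466.3429 = 185.651132
L = 1.25 × 185.651132 = 232.063915
V = π·3² × L = 28.274334 × 232.063915 = 6561.452625

L=232.064 V=6561.453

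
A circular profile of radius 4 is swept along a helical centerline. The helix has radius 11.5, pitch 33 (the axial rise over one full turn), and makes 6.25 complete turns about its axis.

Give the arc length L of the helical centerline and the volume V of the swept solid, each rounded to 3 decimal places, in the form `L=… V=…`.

2πR = 2π·11.5 = 72.256631
per-turn = √(72.256631² + 33²) = √(5221.0207 + 1089) = √6310.0207 = 79.435639
L = 6.25 × 79.435639 = 496.472743
V = π·4² × L = 50.265482 × 496.472743 = 24955.441962

L=496.473 V=24955.442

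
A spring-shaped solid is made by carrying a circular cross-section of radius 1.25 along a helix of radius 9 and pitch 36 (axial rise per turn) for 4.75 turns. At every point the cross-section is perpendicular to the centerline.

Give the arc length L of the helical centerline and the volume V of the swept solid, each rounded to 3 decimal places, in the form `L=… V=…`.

L=318.418 V=1563.033

2πR = 2π·9 = 56.548668
per-turn = √(56.548668² + 36²) = √(3197.7518 + 1296) = √4493.7518 = 67.035452
L = 4.75 × 67.035452 = 318.418397
V = π·1.25² × L = 4.908739 × 318.418397 = 1563.032651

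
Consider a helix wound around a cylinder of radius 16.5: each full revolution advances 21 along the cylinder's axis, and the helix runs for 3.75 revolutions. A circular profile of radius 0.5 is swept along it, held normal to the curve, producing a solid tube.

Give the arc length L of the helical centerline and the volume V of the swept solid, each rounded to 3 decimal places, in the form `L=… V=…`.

2πR = 2π·16.5 = 103.672558
per-turn = √(103.672558² + 21²) = √(10747.9992 + 441) = √11188.9992 = 105.778066
L = 3.75 × 105.778066 = 396.667747
V = π·0.5² × L = 0.785398 × 396.667747 = 311.542120

L=396.668 V=311.542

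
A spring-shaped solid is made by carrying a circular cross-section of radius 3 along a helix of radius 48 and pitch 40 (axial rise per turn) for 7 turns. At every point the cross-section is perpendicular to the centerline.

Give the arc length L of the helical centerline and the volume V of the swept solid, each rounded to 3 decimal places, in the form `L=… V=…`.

2πR = 2π·48 = 301.592895
per-turn = √(301.592895² + 40²) = √(90958.2742 + 1600) = √92558.2742 = 304.233914
L = 7 × 304.233914 = 2129.637395
V = π·3² × L = 28.274334 × 2129.637395 = 60214.078752

L=2129.637 V=60214.079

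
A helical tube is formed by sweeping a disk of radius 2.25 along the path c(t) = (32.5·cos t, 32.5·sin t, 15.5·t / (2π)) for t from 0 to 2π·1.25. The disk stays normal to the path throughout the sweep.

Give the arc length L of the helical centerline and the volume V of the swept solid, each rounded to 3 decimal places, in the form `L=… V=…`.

L=255.989 V=4071.324

2πR = 2π·32.5 = 204.203522
per-turn = √(204.203522² + 15.5²) = √(41699.0786 + 240.25) = √41939.3286 = 204.790939
L = 1.25 × 204.790939 = 255.988673
V = π·2.25² × L = 15.904313 × 255.988673 = 4071.323938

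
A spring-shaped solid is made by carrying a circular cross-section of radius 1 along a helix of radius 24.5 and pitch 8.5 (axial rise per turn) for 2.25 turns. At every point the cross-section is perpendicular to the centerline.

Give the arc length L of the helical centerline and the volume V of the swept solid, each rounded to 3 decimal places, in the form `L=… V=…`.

2πR = 2π·24.5 = 153.938040
per-turn = √(153.938040² + 8.5²) = √(23696.9202 + 72.25) = √23769.1702 = 154.172534
L = 2.25 × 154.172534 = 346.888201
V = π·1² × L = 3.141593 × 346.888201 = 1089.781424

L=346.888 V=1089.781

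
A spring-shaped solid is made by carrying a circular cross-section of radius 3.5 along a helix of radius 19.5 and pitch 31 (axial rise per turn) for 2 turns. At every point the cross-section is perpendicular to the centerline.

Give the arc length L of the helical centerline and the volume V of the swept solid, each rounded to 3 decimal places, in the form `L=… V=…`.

2πR = 2π·19.5 = 122.522113
per-turn = √(122.522113² + 31²) = √(15011.6683 + 961) = √15972.6683 = 126.383022
L = 2 × 126.383022 = 252.766044
V = π·3.5² × L = 38.484510 × 252.766044 = 9727.577363

L=252.766 V=9727.577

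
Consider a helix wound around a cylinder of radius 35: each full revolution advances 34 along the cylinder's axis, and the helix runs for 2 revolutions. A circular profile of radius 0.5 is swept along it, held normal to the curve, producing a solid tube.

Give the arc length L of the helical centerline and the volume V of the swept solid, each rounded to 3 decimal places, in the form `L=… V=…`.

2πR = 2π·35 = 219.911486
per-turn = √(219.911486² + 34²) = √(48361.0616 + 1156) = √49517.0616 = 222.524294
L = 2 × 222.524294 = 445.048589
V = π·0.5² × L = 0.785398 × 445.048589 = 349.540344

L=445.049 V=349.540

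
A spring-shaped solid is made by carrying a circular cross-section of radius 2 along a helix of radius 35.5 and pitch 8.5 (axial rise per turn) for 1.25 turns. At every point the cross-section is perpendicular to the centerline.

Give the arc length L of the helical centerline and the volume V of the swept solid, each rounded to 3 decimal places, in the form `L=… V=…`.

2πR = 2π·35.5 = 223.053078
per-turn = √(223.053078² + 8.5²) = √(49752.6758 + 72.25) = √49824.9258 = 223.214977
L = 1.25 × 223.214977 = 279.018721
V = π·2² × L = 12.566371 × 279.018721 = 3506.252654

L=279.019 V=3506.253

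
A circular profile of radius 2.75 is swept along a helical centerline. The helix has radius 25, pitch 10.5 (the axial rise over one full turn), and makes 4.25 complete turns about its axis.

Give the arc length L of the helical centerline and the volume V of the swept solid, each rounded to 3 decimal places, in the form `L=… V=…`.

L=669.078 V=15896.158

2πR = 2π·25 = 157.079633
per-turn = √(157.079633² + 10.5²) = √(24674.0110 + 110.25) = √24784.2610 = 157.430178
L = 4.25 × 157.430178 = 669.078257
V = π·2.75² × L = 23.758294 × 669.078257 = 15896.158242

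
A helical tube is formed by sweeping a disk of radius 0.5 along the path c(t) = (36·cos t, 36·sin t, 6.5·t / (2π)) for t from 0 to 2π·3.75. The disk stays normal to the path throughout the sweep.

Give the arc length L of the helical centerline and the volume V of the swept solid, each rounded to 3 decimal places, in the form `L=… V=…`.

L=848.580 V=666.473

2πR = 2π·36 = 226.194671
per-turn = √(226.194671² + 6.5²) = √(51164.0292 + 42.25) = √51206.2792 = 226.288045
L = 3.75 × 226.288045 = 848.580168
V = π·0.5² × L = 0.785398 × 848.580168 = 666.473305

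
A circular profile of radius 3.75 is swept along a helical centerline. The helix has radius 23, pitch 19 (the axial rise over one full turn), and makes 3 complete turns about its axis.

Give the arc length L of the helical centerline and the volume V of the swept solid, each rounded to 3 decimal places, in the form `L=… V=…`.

2πR = 2π·23 = 144.513262
per-turn = √(144.513262² + 19²) = √(20884.0829 + 361) = √21245.0829 = 145.756931
L = 3 × 145.756931 = 437.270793
V = π·3.75² × L = 44.178647 × 437.270793 = 19318.031862

L=437.271 V=19318.032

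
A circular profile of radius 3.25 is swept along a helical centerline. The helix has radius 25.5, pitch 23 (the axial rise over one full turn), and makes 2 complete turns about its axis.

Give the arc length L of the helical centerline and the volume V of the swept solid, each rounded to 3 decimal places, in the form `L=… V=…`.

2πR = 2π·25.5 = 160.221225
per-turn = √(160.221225² + 23²) = √(25670.8410 + 529) = √26199.8410 = 161.863650
L = 2 × 161.863650 = 323.727299
V = π·3.25² × L = 33.183072 × 323.727299 = 10742.266405

L=323.727 V=10742.266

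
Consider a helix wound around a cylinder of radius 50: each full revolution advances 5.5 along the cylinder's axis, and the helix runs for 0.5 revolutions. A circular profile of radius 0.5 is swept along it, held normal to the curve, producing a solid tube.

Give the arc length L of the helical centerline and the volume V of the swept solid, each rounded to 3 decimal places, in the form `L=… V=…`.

2πR = 2π·50 = 314.159265
per-turn = √(314.159265² + 5.5²) = √(98696.0440 + 30.25) = √98726.2940 = 314.207406
L = 0.5 × 314.207406 = 157.103703
V = π·0.5² × L = 0.785398 × 157.103703 = 123.388960

L=157.104 V=123.389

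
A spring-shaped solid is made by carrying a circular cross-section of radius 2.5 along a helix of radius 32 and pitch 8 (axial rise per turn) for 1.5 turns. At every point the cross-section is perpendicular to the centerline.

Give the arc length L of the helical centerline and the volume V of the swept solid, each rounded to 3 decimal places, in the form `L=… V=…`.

L=301.832 V=5926.448

2πR = 2π·32 = 201.061930
per-turn = √(201.061930² + 8²) = √(40425.8996 + 64) = √40489.8996 = 201.221022
L = 1.5 × 201.221022 = 301.831533
V = π·2.5² × L = 19.634954 × 301.831533 = 5926.448287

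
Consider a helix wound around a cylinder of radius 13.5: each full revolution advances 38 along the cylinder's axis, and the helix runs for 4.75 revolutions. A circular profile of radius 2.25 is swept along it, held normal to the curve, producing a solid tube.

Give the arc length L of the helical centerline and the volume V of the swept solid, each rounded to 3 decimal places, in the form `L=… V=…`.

2πR = 2π·13.5 = 84.823002
per-turn = √(84.823002² + 38²) = √(7194.9416 + 1444) = √8638.9416 = 92.945907
L = 4.75 × 92.945907 = 441.493058
V = π·2.25² × L = 15.904313 × 441.493058 = 7021.643693

L=441.493 V=7021.644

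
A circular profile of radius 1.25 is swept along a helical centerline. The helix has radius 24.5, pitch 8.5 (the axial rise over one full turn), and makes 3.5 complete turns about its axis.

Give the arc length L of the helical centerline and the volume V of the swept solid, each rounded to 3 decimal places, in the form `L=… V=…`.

L=539.604 V=2648.774

2πR = 2π·24.5 = 153.938040
per-turn = √(153.938040² + 8.5²) = √(23696.9202 + 72.25) = √23769.1702 = 154.172534
L = 3.5 × 154.172534 = 539.603868
V = π·1.25² × L = 4.908739 × 539.603868 = 2648.774294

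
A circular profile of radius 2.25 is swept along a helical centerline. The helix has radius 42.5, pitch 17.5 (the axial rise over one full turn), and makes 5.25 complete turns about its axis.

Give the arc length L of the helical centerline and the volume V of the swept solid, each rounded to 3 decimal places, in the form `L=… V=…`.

L=1404.943 V=22344.653

2πR = 2π·42.5 = 267.035376
per-turn = √(267.035376² + 17.5²) = √(71307.8918 + 306.25) = √71614.1418 = 267.608187
L = 5.25 × 267.608187 = 1404.942982
V = π·2.25² × L = 15.904313 × 1404.942982 = 22344.652668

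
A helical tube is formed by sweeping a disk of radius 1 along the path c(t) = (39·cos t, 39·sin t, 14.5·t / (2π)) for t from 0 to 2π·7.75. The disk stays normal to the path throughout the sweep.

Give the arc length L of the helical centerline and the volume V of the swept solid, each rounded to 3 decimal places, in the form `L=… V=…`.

L=1902.415 V=5976.612

2πR = 2π·39 = 245.044227
per-turn = √(245.044227² + 14.5²) = √(60046.6732 + 210.25) = √60256.9232 = 245.472856
L = 7.75 × 245.472856 = 1902.414636
V = π·1² × L = 3.141593 × 1902.414636 = 5976.611845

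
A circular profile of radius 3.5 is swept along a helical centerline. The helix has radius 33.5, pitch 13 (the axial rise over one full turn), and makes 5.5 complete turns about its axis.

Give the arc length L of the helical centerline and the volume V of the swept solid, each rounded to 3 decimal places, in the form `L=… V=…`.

L=1159.883 V=44637.520

2πR = 2π·33.5 = 210.486708
per-turn = √(210.486708² + 13²) = √(44304.6542 + 169) = √44473.6542 = 210.887776
L = 5.5 × 210.887776 = 1159.882769
V = π·3.5² × L = 38.484510 × 1159.882769 = 44637.520037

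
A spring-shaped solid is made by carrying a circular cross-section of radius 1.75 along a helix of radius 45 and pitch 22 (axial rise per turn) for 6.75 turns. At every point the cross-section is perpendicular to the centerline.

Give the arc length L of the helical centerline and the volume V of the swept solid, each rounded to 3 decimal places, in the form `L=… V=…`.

L=1914.286 V=18417.591

2πR = 2π·45 = 282.743339
per-turn = √(282.743339² + 22²) = √(79943.7956 + 484) = √80427.7956 = 283.597947
L = 6.75 × 283.597947 = 1914.286144
V = π·1.75² × L = 9.621128 × 1914.286144 = 18417.591061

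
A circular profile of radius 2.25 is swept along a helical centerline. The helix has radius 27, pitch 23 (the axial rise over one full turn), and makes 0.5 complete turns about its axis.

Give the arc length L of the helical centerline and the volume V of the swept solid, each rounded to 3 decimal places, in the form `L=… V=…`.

L=85.599 V=1361.394

2πR = 2π·27 = 169.646003
per-turn = √(169.646003² + 23²) = √(28779.7664 + 529) = √29308.7664 = 171.198033
L = 0.5 × 171.198033 = 85.599016
V = π·2.25² × L = 15.904313 × 85.599016 = 1361.393533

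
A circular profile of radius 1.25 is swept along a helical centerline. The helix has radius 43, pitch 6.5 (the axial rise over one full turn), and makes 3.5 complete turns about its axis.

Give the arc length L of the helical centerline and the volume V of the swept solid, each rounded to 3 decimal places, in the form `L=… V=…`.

L=945.893 V=4643.141

2πR = 2π·43 = 270.176968
per-turn = √(270.176968² + 6.5²) = √(72995.5942 + 42.25) = √73037.8442 = 270.255146
L = 3.5 × 270.255146 = 945.893012
V = π·1.25² × L = 4.908739 × 945.893012 = 4643.141467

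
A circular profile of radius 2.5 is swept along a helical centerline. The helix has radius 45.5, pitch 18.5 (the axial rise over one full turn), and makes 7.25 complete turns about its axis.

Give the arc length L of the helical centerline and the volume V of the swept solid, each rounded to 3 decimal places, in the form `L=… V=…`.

2πR = 2π·45.5 = 285.884931
per-turn = √(285.884931² + 18.5²) = √(81730.1940 + 342.25) = √82072.4440 = 286.482886
L = 7.25 × 286.482886 = 2077.000924
V = π·2.5² × L = 19.634954 × 2077.000924 = 40781.817786

L=2077.001 V=40781.818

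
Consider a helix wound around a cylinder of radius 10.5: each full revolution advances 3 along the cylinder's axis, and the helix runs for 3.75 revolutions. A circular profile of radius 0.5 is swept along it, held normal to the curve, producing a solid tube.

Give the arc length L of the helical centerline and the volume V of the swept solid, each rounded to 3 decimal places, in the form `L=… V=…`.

L=247.656 V=194.509

2πR = 2π·10.5 = 65.973446
per-turn = √(65.973446² + 3²) = √(4352.4955 + 9) = √4361.4955 = 66.041620
L = 3.75 × 66.041620 = 247.656074
V = π·0.5² × L = 0.785398 × 247.656074 = 194.508626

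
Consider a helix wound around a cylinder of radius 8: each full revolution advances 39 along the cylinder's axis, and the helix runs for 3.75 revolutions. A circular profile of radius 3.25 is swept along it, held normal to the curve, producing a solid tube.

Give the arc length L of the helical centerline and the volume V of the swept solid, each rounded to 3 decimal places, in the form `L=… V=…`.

L=238.578 V=7916.763

2πR = 2π·8 = 50.265482
per-turn = √(50.265482² + 39²) = √(2526.6187 + 1521) = √4047.6187 = 63.620899
L = 3.75 × 63.620899 = 238.578369
V = π·3.25² × L = 33.183072 × 238.578369 = 7916.763306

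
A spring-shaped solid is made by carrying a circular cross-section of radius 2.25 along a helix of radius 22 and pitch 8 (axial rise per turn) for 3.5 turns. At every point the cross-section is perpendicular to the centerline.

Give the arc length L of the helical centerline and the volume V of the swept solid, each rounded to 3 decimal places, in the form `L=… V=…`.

L=484.615 V=7707.466

2πR = 2π·22 = 138.230077
per-turn = √(138.230077² + 8²) = √(19107.5541 + 64) = √19171.5541 = 138.461381
L = 3.5 × 138.461381 = 484.614835
V = π·2.25² × L = 15.904313 × 484.614835 = 7707.465922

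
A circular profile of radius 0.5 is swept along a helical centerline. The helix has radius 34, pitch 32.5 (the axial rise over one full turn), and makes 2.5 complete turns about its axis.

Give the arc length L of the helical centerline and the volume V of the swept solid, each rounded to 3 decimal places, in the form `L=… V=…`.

2πR = 2π·34 = 213.628300
per-turn = √(213.628300² + 32.5²) = √(45637.0508 + 1056.25) = √46693.3008 = 216.086327
L = 2.5 × 216.086327 = 540.215818
V = π·0.5² × L = 0.785398 × 540.215818 = 424.284511

L=540.216 V=424.285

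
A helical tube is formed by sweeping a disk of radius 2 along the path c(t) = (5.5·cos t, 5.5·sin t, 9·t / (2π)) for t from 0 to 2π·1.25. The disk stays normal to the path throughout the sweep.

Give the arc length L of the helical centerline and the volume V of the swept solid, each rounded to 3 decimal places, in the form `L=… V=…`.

L=44.638 V=560.935

2πR = 2π·5.5 = 34.557519
per-turn = √(34.557519² + 9²) = √(1194.2221 + 81) = √1275.2221 = 35.710252
L = 1.25 × 35.710252 = 44.637816
V = π·2² × L = 12.566371 × 44.637816 = 560.935334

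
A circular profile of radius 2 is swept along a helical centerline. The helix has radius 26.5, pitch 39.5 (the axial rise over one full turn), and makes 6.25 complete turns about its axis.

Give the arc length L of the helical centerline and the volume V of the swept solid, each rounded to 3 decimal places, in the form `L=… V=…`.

L=1069.535 V=13440.173

2πR = 2π·26.5 = 166.504411
per-turn = √(166.504411² + 39.5²) = √(27723.7188 + 1560.25) = √29283.9688 = 171.125594
L = 6.25 × 171.125594 = 1069.534960
V = π·2² × L = 12.566371 × 1069.534960 = 13440.172687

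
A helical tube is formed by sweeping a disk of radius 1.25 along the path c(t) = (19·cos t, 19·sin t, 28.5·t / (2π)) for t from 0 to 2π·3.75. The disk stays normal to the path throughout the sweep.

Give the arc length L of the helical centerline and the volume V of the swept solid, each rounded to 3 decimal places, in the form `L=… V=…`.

L=460.257 V=2259.283

2πR = 2π·19 = 119.380521
per-turn = √(119.380521² + 28.5²) = √(14251.7088 + 812.25) = √15063.9588 = 122.735320
L = 3.75 × 122.735320 = 460.257450
V = π·1.25² × L = 4.908739 × 460.257450 = 2259.283473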